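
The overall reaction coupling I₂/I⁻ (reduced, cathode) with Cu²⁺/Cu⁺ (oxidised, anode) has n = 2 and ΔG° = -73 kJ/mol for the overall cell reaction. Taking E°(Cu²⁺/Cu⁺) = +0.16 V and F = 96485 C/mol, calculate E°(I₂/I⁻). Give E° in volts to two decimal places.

E°cell = −ΔG°/(nF) = −(-73×10³)/((2)(96485)) = +0.378 V.
Since I₂/I⁻ is the cathode and Cu²⁺/Cu⁺ the anode, E°cell = E°(I₂/I⁻) − E°(Cu²⁺/Cu⁺).
So E°(I₂/I⁻) = E°cell + E°(Cu²⁺/Cu⁺) = +0.378 + (+0.16) = +0.54 V.

+0.54 V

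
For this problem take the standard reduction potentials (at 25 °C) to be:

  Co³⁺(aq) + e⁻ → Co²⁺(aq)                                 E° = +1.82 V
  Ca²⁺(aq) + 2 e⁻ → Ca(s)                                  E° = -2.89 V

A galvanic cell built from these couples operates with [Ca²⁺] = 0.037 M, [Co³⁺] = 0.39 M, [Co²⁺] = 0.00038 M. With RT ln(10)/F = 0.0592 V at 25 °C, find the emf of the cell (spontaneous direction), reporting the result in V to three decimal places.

+4.931 V

Co³⁺/Co²⁺ is the cathode (higher E°), Ca²⁺/Ca the anode: E°cell = +1.82 − (-2.89) = +4.71 V, n = 2.
Overall: 2 Co³⁺(aq) + Ca(s) → 2 Co²⁺(aq) + Ca²⁺(aq)
Q = [Co²⁺]^2·[Ca²⁺] / ([Co³⁺]^2); log Q = -7.454.
E = E° − (0.0592/n) log Q = +4.71 − (0.0592/2)(-7.454) = +4.931 V.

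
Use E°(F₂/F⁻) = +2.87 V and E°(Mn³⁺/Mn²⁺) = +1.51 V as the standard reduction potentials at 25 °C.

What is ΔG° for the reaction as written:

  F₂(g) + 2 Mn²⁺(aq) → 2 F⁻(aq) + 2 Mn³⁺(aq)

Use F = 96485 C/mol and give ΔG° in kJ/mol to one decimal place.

-262.4 kJ/mol

As written, F₂/F⁻ is reduced (cathode) and Mn³⁺/Mn²⁺ is oxidised (anode), so E°cell = (+2.87) − (+1.51) = +1.36 V.
Balancing electrons gives n = 2.
ΔG° = −nFE° = −(2)(96485)(+1.36) = -262,439 J = -262.4 kJ/mol.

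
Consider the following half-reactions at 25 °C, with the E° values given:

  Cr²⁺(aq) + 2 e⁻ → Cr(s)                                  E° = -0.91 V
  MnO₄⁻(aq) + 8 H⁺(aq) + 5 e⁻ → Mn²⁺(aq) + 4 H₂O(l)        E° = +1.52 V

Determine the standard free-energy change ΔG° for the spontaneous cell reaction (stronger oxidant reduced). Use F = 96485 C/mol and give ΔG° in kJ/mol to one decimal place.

MnO₄⁻/Mn²⁺ (E° = +1.52 V) is the cathode; Cr²⁺/Cr (E° = -0.91 V) is the anode, so E°cell = +2.43 V.
Balancing electrons gives n = 10 (lcm of 5 and 2).
ΔG° = −nFE° = −(10)(96485)(+2.43) = -2,344,586 J = -2344.6 kJ/mol.

-2344.6 kJ/mol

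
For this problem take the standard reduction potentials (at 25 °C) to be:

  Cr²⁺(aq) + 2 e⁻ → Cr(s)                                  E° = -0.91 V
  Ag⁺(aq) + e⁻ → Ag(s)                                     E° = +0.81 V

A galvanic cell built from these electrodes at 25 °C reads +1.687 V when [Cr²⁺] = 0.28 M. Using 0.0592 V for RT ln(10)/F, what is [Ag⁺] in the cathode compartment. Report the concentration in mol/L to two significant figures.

0.15 M

Ag⁺/Ag is the cathode, Cr²⁺/Cr the anode: E°cell = +1.72 V, n = 2.
Overall reaction: 2 Ag⁺(aq) + Cr(s) → 2 Ag(s) + Cr²⁺(aq); Q = [Cr²⁺]^1/[Ag⁺]^2.
From E = E° − (0.0592/n) log Q: log Q = (E° − E)·n/0.0592 = (+1.72 − (+1.687))·2/0.0592 = 1.1149.
So 2·log[Ag⁺] = 1·log(0.28) − log Q = -0.5528 − (1.1149) = -1.6677; log[Ag⁺] = -1.6677 / 2 = -0.8338; [Ag⁺] = 10^(-0.8338) ≈ 0.15 M.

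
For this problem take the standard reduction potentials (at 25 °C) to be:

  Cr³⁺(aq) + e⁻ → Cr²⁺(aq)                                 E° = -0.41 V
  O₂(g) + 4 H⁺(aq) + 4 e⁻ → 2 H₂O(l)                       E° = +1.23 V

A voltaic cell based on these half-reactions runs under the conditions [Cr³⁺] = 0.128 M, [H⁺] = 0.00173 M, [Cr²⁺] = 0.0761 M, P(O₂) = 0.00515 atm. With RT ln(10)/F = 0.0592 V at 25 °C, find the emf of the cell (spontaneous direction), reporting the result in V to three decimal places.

+1.429 V

O₂/H₂O is the cathode (higher E°), Cr³⁺/Cr²⁺ the anode: E°cell = +1.23 − (-0.41) = +1.64 V, n = 4.
Overall: O₂(g) + 4 H⁺(aq) + 4 Cr²⁺(aq) → 2 H₂O(l) + 4 Cr³⁺(aq)
Q = [Cr³⁺]^4 / (P(O₂)·[H⁺]^4·[Cr²⁺]^4); log Q = 14.239.
E = E° − (0.0592/n) log Q = +1.64 − (0.0592/4)(14.239) = +1.429 V.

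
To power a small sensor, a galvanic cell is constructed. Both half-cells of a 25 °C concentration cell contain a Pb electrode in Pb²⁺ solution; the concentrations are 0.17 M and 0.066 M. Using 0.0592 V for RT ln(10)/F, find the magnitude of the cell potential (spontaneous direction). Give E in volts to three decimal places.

+0.012 V

For a concentration cell E°cell = 0. The 0.17 M side is the cathode (reduction is favoured where [Pb²⁺] is higher).
With n = 2, E = −(0.0592/2) log([Pb²⁺]ₐₙ/[Pb²⁺]꜀ₐₜ) = −(0.0592/2) log(0.066/0.17) = −(0.0592/2)(-0.411) = +0.012 V.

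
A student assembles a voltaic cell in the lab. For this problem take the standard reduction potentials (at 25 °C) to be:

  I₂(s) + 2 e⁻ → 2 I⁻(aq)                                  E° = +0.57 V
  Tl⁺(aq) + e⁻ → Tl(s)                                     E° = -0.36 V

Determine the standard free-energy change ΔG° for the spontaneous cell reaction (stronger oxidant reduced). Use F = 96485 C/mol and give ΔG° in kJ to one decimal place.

-179.5 kJ

I₂/I⁻ (E° = +0.57 V) is the cathode; Tl⁺/Tl (E° = -0.36 V) is the anode, so E°cell = +0.93 V.
Balancing electrons gives n = 2 (lcm of 2 and 1).
ΔG° = −nFE° = −(2)(96485)(+0.93) = -179,462 J = -179.5 kJ.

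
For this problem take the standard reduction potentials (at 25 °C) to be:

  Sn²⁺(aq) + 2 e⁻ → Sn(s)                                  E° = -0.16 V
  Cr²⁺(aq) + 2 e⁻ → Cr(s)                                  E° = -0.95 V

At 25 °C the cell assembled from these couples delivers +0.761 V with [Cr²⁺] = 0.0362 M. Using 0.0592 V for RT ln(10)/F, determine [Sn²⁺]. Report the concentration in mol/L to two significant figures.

Sn²⁺/Sn is the cathode, Cr²⁺/Cr the anode: E°cell = +0.79 V, n = 2.
Overall reaction: Sn²⁺(aq) + Cr(s) → Sn(s) + Cr²⁺(aq); Q = [Cr²⁺]^1/[Sn²⁺]^1.
From E = E° − (0.0592/n) log Q: log Q = (E° − E)·n/0.0592 = (+0.79 − (+0.761))·2/0.0592 = 0.9797.
So 1·log[Sn²⁺] = 1·log(0.0362) − log Q = -1.4413 − (0.9797) = -2.4210; [Sn²⁺] = 10^(-2.4210) ≈ 0.0038 M.

0.0038 M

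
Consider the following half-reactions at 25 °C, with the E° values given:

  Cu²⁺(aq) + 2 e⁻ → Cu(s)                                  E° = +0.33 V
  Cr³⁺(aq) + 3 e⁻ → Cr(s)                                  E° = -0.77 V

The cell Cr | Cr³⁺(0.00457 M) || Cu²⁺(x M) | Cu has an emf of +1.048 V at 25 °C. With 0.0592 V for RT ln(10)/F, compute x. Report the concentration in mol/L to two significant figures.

Cu²⁺/Cu is the cathode, Cr³⁺/Cr the anode: E°cell = +1.10 V, n = 6.
Overall reaction: 3 Cu²⁺(aq) + 2 Cr(s) → 3 Cu(s) + 2 Cr³⁺(aq); Q = [Cr³⁺]^2/[Cu²⁺]^3.
From E = E° − (0.0592/n) log Q: log Q = (E° − E)·n/0.0592 = (+1.10 − (+1.048))·6/0.0592 = 5.2703.
So 3·log[Cu²⁺] = 2·log(0.00457) − log Q = -4.6802 − (5.2703) = -9.9505; log[Cu²⁺] = -9.9505 / 3 = -3.3168; [Cu²⁺] = 10^(-3.3168) ≈ 0.00048 M.

0.00048 M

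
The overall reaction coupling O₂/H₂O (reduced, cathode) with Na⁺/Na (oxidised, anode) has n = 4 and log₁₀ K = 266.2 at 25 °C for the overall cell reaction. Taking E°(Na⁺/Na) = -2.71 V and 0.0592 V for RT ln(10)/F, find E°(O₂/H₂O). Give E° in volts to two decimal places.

E°cell = (0.0592/n)·log K = (0.0592/4)(266.2) = +3.940 V.
Since O₂/H₂O is the cathode and Na⁺/Na the anode, E°cell = E°(O₂/H₂O) − E°(Na⁺/Na).
So E°(O₂/H₂O) = E°cell + E°(Na⁺/Na) = +3.940 + (-2.71) = +1.23 V.

+1.23 V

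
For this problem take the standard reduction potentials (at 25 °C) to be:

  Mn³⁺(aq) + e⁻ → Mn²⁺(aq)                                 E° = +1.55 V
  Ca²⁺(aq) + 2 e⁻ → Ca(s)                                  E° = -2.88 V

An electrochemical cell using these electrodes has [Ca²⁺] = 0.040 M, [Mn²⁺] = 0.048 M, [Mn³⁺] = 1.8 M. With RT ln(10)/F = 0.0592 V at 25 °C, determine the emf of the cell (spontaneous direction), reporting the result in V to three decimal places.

Mn³⁺/Mn²⁺ is the cathode (higher E°), Ca²⁺/Ca the anode: E°cell = +1.55 − (-2.88) = +4.43 V, n = 2.
Overall: 2 Mn³⁺(aq) + Ca(s) → 2 Mn²⁺(aq) + Ca²⁺(aq)
Q = [Mn²⁺]^2·[Ca²⁺] / ([Mn³⁺]^2); log Q = -4.546.
E = E° − (0.0592/n) log Q = +4.43 − (0.0592/2)(-4.546) = +4.565 V.

+4.565 V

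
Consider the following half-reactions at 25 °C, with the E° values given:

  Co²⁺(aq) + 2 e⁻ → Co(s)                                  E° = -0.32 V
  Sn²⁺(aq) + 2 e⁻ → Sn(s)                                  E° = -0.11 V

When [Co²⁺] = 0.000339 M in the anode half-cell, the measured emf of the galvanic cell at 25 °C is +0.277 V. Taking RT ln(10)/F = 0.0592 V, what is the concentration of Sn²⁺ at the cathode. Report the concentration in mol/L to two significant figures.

Sn²⁺/Sn is the cathode, Co²⁺/Co the anode: E°cell = +0.21 V, n = 2.
Overall reaction: Sn²⁺(aq) + Co(s) → Sn(s) + Co²⁺(aq); Q = [Co²⁺]^1/[Sn²⁺]^1.
From E = E° − (0.0592/n) log Q: log Q = (E° − E)·n/0.0592 = (+0.21 − (+0.277))·2/0.0592 = -2.2635.
So 1·log[Sn²⁺] = 1·log(0.000339) − log Q = -3.4698 − (-2.2635) = -1.2063; [Sn²⁺] = 10^(-1.2063) ≈ 0.062 M.

0.062 M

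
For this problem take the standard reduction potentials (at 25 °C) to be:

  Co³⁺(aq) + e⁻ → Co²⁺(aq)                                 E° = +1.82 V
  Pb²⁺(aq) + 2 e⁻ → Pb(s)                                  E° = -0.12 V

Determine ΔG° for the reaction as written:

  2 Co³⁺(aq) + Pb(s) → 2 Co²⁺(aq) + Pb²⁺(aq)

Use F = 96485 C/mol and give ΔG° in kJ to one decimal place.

As written, Co³⁺/Co²⁺ is reduced (cathode) and Pb²⁺/Pb is oxidised (anode), so E°cell = (+1.82) − (-0.12) = +1.94 V.
Balancing electrons gives n = 2.
ΔG° = −nFE° = −(2)(96485)(+1.94) = -374,362 J = -374.4 kJ.

-374.4 kJ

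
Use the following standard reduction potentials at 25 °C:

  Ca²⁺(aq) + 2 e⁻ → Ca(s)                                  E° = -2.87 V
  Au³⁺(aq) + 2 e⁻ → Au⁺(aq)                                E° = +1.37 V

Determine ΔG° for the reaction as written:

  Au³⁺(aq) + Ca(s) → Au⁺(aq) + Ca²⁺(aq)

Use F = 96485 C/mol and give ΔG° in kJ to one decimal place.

As written, Au³⁺/Au⁺ is reduced (cathode) and Ca²⁺/Ca is oxidised (anode), so E°cell = (+1.37) − (-2.87) = +4.24 V.
Balancing electrons gives n = 2.
ΔG° = −nFE° = −(2)(96485)(+4.24) = -818,193 J = -818.2 kJ.

-818.2 kJ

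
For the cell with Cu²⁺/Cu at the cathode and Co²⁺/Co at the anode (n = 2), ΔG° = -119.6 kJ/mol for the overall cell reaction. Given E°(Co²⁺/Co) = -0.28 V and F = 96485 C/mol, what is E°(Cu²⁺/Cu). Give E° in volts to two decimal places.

+0.34 V

E°cell = −ΔG°/(nF) = −(-119.6×10³)/((2)(96485)) = +0.620 V.
Since Cu²⁺/Cu is the cathode and Co²⁺/Co the anode, E°cell = E°(Cu²⁺/Cu) − E°(Co²⁺/Co).
So E°(Cu²⁺/Cu) = E°cell + E°(Co²⁺/Co) = +0.620 + (-0.28) = +0.34 V.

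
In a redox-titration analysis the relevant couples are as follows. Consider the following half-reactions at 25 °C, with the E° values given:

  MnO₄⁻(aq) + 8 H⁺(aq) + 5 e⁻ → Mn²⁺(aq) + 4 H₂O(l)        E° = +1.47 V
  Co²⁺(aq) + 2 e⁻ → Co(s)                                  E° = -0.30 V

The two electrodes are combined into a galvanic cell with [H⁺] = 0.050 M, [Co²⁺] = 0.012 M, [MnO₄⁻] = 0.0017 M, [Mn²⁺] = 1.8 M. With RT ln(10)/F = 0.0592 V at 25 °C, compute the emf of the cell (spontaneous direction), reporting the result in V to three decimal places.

+1.668 V

MnO₄⁻/Mn²⁺ is the cathode (higher E°), Co²⁺/Co the anode: E°cell = +1.47 − (-0.30) = +1.77 V, n = 10.
Overall: 2 MnO₄⁻(aq) + 16 H⁺(aq) + 5 Co(s) → 2 Mn²⁺(aq) + 8 H₂O(l) + 5 Co²⁺(aq)
Q = [Mn²⁺]^2·[Co²⁺]^5 / ([MnO₄⁻]^2·[H⁺]^16); log Q = 17.262.
E = E° − (0.0592/n) log Q = +1.77 − (0.0592/10)(17.262) = +1.668 V.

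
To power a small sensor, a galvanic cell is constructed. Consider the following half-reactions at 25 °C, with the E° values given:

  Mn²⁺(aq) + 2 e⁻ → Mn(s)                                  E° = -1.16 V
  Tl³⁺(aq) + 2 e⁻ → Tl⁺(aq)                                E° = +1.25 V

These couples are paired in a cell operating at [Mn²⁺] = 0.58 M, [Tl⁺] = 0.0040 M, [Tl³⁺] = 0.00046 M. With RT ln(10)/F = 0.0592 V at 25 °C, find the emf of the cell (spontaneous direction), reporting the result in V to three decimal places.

+2.389 V

Tl³⁺/Tl⁺ is the cathode (higher E°), Mn²⁺/Mn the anode: E°cell = +1.25 − (-1.16) = +2.41 V, n = 2.
Overall: Tl³⁺(aq) + Mn(s) → Tl⁺(aq) + Mn²⁺(aq)
Q = [Tl⁺]·[Mn²⁺] / ([Tl³⁺]); log Q = 0.703.
E = E° − (0.0592/n) log Q = +2.41 − (0.0592/2)(0.703) = +2.389 V.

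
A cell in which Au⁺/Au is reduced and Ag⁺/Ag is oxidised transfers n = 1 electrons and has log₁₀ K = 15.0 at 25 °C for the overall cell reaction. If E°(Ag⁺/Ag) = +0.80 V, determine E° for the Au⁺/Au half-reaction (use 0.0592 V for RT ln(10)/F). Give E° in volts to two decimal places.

+1.69 V

E°cell = (0.0592/n)·log K = (0.0592/1)(15.0) = +0.888 V.
Since Au⁺/Au is the cathode and Ag⁺/Ag the anode, E°cell = E°(Au⁺/Au) − E°(Ag⁺/Ag).
So E°(Au⁺/Au) = E°cell + E°(Ag⁺/Ag) = +0.888 + (+0.80) = +1.69 V.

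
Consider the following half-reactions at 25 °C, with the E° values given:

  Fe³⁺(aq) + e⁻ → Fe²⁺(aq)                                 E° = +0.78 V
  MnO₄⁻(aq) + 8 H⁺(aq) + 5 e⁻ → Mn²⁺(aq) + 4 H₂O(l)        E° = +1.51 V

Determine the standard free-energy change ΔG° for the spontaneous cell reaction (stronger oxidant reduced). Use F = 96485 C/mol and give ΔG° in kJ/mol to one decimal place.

MnO₄⁻/Mn²⁺ (E° = +1.51 V) is the cathode; Fe³⁺/Fe²⁺ (E° = +0.78 V) is the anode, so E°cell = +0.73 V.
Balancing electrons gives n = 5 (lcm of 5 and 1).
ΔG° = −nFE° = −(5)(96485)(+0.73) = -352,170 J = -352.2 kJ/mol.

-352.2 kJ/mol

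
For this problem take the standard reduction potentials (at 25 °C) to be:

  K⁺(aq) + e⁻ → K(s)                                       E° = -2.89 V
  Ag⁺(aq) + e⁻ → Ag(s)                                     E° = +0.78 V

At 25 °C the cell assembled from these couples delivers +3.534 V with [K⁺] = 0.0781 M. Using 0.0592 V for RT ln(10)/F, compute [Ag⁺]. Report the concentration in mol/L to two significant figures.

0.00039 M

Ag⁺/Ag is the cathode, K⁺/K the anode: E°cell = +3.67 V, n = 1.
Overall reaction: Ag⁺(aq) + K(s) → Ag(s) + K⁺(aq); Q = [K⁺]^1/[Ag⁺]^1.
From E = E° − (0.0592/n) log Q: log Q = (E° − E)·n/0.0592 = (+3.67 − (+3.534))·1/0.0592 = 2.2973.
So 1·log[Ag⁺] = 1·log(0.0781) − log Q = -1.1073 − (2.2973) = -3.4046; [Ag⁺] = 10^(-3.4046) ≈ 0.00039 M.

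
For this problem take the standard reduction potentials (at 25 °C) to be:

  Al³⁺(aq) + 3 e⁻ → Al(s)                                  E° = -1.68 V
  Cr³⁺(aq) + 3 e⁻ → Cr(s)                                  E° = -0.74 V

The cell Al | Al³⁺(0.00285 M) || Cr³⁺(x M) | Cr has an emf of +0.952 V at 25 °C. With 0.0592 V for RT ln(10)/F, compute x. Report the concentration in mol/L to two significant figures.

Cr³⁺/Cr is the cathode, Al³⁺/Al the anode: E°cell = +0.94 V, n = 3.
Overall reaction: Cr³⁺(aq) + Al(s) → Cr(s) + Al³⁺(aq); Q = [Al³⁺]^1/[Cr³⁺]^1.
From E = E° − (0.0592/n) log Q: log Q = (E° − E)·n/0.0592 = (+0.94 − (+0.952))·3/0.0592 = -0.6081.
So 1·log[Cr³⁺] = 1·log(0.00285) − log Q = -2.5452 − (-0.6081) = -1.9371; [Cr³⁺] = 10^(-1.9371) ≈ 0.012 M.

0.012 M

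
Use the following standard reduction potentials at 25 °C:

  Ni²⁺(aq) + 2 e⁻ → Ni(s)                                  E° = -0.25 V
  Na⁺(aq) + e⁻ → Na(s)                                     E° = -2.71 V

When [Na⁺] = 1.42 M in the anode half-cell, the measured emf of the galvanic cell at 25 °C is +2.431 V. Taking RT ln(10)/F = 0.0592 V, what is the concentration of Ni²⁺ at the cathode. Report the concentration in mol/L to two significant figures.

Ni²⁺/Ni is the cathode, Na⁺/Na the anode: E°cell = +2.46 V, n = 2.
Overall reaction: Ni²⁺(aq) + 2 Na(s) → Ni(s) + 2 Na⁺(aq); Q = [Na⁺]^2/[Ni²⁺]^1.
From E = E° − (0.0592/n) log Q: log Q = (E° − E)·n/0.0592 = (+2.46 − (+2.431))·2/0.0592 = 0.9797.
So 1·log[Ni²⁺] = 2·log(1.42) − log Q = 0.3046 − (0.9797) = -0.6751; [Ni²⁺] = 10^(-0.6751) ≈ 0.21 M.

0.21 M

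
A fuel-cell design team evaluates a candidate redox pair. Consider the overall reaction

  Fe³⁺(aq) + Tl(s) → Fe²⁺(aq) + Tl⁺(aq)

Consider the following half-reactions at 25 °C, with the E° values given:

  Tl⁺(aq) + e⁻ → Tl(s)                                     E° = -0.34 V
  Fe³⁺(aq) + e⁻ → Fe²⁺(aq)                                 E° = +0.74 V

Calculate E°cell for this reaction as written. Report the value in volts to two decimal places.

+1.08 V

The Fe³⁺/Fe²⁺ couple has the higher reduction potential, so it is the cathode; Tl⁺/Tl is oxidised at the anode.
E°cell = E°(cathode) − E°(anode) = (+0.74) − (-0.34) = +1.08 V.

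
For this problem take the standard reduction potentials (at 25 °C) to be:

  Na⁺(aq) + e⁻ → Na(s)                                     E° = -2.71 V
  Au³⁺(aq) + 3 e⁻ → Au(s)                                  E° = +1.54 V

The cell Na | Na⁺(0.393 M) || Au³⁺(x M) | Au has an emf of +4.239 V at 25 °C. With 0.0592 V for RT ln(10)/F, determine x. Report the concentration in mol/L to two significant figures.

0.017 M

Au³⁺/Au is the cathode, Na⁺/Na the anode: E°cell = +4.25 V, n = 3.
Overall reaction: Au³⁺(aq) + 3 Na(s) → Au(s) + 3 Na⁺(aq); Q = [Na⁺]^3/[Au³⁺]^1.
From E = E° − (0.0592/n) log Q: log Q = (E° − E)·n/0.0592 = (+4.25 − (+4.239))·3/0.0592 = 0.5574.
So 1·log[Au³⁺] = 3·log(0.393) − log Q = -1.2168 − (0.5574) = -1.7742; [Au³⁺] = 10^(-1.7742) ≈ 0.017 M.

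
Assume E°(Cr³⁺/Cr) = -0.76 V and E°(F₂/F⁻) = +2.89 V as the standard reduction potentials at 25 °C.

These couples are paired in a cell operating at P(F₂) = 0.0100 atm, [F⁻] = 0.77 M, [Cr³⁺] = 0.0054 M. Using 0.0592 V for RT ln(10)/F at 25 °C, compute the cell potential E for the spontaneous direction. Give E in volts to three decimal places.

+3.642 V

F₂/F⁻ is the cathode (higher E°), Cr³⁺/Cr the anode: E°cell = +2.89 − (-0.76) = +3.65 V, n = 6.
Overall: 3 F₂(g) + 2 Cr(s) → 6 F⁻(aq) + 2 Cr³⁺(aq)
Q = [F⁻]^6·[Cr³⁺]^2 / (P(F₂)^3); log Q = 0.784.
E = E° − (0.0592/n) log Q = +3.65 − (0.0592/6)(0.784) = +3.642 V.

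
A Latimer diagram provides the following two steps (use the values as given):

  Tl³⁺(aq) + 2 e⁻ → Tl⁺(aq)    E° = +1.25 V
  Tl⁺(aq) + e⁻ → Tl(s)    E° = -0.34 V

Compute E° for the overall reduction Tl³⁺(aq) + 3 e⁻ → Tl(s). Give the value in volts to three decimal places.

Adding the free-energy changes (−nFE°) of the two steps gives −n₃FE°₃ = −n₁FE°₁ − n₂FE°₂.
E°₃ = (2×+1.25 + 1×-0.34) / 3 = (+2.160) / 3 = +0.720 V.
E° values themselves are not directly additive — weighting by electron count is essential.

+0.720 V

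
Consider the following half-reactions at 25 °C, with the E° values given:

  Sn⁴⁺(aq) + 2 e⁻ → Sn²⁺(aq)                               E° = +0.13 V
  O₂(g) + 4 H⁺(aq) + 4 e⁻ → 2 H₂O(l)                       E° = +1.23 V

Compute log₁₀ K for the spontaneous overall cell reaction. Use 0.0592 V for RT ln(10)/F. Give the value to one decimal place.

Cathode: O₂/H₂O; anode: Sn⁴⁺/Sn²⁺. E°cell = +1.10 V, n = 4.
log K = nE°cell / 0.0592 = (4)(+1.10) / 0.0592 = 74.3.

74.3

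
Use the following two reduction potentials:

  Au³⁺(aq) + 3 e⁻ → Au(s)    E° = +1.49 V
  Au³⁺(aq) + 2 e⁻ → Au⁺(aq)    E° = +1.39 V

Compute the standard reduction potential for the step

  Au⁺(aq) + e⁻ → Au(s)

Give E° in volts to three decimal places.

Sequential free energies add, so n₃E°₃ = n₁E°₁ + n₂E°₂.
With n₃ = 3, and the known step contributing 2×(+1.39) V, the unknown satisfies 1·E° = 3×(+1.49) − 2×(+1.39) = +1.690.
E° = +1.690 / 1 = +1.690 V.

+1.690 V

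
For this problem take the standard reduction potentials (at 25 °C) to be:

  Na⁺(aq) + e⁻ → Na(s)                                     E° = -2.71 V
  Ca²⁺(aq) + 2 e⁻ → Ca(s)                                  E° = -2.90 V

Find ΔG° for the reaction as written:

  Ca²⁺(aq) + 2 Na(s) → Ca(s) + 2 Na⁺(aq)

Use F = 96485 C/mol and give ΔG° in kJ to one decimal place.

+36.7 kJ

As written, Ca²⁺/Ca is reduced (cathode) and Na⁺/Na is oxidised (anode), so E°cell = (-2.90) − (-2.71) = -0.19 V.
Balancing electrons gives n = 2.
ΔG° = −nFE° = −(2)(96485)(-0.19) = 36,664 J = +36.7 kJ.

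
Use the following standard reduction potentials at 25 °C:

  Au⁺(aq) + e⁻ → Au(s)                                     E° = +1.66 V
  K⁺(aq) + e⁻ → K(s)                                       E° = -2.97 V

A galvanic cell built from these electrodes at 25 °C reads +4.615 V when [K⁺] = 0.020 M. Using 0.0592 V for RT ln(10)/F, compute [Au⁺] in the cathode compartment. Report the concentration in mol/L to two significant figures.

0.011 M

Au⁺/Au is the cathode, K⁺/K the anode: E°cell = +4.63 V, n = 1.
Overall reaction: Au⁺(aq) + K(s) → Au(s) + K⁺(aq); Q = [K⁺]^1/[Au⁺]^1.
From E = E° − (0.0592/n) log Q: log Q = (E° − E)·n/0.0592 = (+4.63 − (+4.615))·1/0.0592 = 0.2534.
So 1·log[Au⁺] = 1·log(0.02) − log Q = -1.6990 − (0.2534) = -1.9524; [Au⁺] = 10^(-1.9524) ≈ 0.011 M.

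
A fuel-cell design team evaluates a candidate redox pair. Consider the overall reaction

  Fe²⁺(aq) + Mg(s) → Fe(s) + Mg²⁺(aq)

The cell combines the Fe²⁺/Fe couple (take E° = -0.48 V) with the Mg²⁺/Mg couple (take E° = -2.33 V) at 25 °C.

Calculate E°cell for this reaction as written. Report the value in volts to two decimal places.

The Fe²⁺/Fe couple has the higher reduction potential, so it is the cathode; Mg²⁺/Mg is oxidised at the anode.
E°cell = E°(cathode) − E°(anode) = (-0.48) − (-2.33) = +1.85 V.

+1.85 V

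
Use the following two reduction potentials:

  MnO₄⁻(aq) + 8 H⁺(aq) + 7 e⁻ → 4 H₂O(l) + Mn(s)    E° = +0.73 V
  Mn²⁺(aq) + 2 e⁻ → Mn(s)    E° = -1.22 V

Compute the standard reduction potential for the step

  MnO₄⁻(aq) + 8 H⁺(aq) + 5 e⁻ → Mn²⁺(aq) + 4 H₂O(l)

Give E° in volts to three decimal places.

+1.510 V

Sequential free energies add, so n₃E°₃ = n₁E°₁ + n₂E°₂.
With n₃ = 7, and the known step contributing 2×(-1.22) V, the unknown satisfies 5·E° = 7×(+0.73) − 2×(-1.22) = +7.550.
E° = +7.550 / 5 = +1.510 V.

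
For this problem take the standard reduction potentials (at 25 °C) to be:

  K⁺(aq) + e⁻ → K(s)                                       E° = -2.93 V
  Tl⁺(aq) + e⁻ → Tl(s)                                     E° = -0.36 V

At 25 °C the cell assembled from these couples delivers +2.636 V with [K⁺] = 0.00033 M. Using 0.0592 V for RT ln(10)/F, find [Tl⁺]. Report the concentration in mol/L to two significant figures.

0.0043 M

Tl⁺/Tl is the cathode, K⁺/K the anode: E°cell = +2.57 V, n = 1.
Overall reaction: Tl⁺(aq) + K(s) → Tl(s) + K⁺(aq); Q = [K⁺]^1/[Tl⁺]^1.
From E = E° − (0.0592/n) log Q: log Q = (E° − E)·n/0.0592 = (+2.57 − (+2.636))·1/0.0592 = -1.1149.
So 1·log[Tl⁺] = 1·log(0.00033) − log Q = -3.4815 − (-1.1149) = -2.3666; [Tl⁺] = 10^(-2.3666) ≈ 0.0043 M.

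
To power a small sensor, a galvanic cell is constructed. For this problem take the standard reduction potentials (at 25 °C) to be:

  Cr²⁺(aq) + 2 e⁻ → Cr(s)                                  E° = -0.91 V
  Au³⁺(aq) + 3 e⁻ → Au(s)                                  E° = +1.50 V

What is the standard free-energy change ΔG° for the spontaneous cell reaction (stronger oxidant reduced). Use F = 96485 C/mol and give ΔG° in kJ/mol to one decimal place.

Au³⁺/Au (E° = +1.50 V) is the cathode; Cr²⁺/Cr (E° = -0.91 V) is the anode, so E°cell = +2.41 V.
Balancing electrons gives n = 6 (lcm of 3 and 2).
ΔG° = −nFE° = −(6)(96485)(+2.41) = -1,395,173 J = -1395.2 kJ/mol.

-1395.2 kJ/mol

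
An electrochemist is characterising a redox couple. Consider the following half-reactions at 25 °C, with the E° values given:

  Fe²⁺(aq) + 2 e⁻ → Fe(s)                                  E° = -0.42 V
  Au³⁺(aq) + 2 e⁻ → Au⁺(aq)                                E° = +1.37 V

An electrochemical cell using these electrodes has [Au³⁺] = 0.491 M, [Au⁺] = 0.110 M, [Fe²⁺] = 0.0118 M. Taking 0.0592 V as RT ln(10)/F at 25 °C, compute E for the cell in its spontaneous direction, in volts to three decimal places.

Au³⁺/Au⁺ is the cathode (higher E°), Fe²⁺/Fe the anode: E°cell = +1.37 − (-0.42) = +1.79 V, n = 2.
Overall: Au³⁺(aq) + Fe(s) → Au⁺(aq) + Fe²⁺(aq)
Q = [Au⁺]·[Fe²⁺] / ([Au³⁺]); log Q = -2.578.
E = E° − (0.0592/n) log Q = +1.79 − (0.0592/2)(-2.578) = +1.866 V.

+1.866 V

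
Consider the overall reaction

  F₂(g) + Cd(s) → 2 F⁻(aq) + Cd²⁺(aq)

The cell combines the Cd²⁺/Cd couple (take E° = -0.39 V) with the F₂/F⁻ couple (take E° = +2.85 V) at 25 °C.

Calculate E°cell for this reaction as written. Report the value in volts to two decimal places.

+3.24 V

The F₂/F⁻ couple has the higher reduction potential, so it is the cathode; Cd²⁺/Cd is oxidised at the anode.
E°cell = E°(cathode) − E°(anode) = (+2.85) − (-0.39) = +3.24 V.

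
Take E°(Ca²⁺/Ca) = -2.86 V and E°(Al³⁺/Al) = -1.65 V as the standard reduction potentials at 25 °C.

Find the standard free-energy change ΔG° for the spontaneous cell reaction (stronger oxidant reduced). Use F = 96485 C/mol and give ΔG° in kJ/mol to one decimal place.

Al³⁺/Al (E° = -1.65 V) is the cathode; Ca²⁺/Ca (E° = -2.86 V) is the anode, so E°cell = +1.21 V.
Balancing electrons gives n = 6 (lcm of 3 and 2).
ΔG° = −nFE° = −(6)(96485)(+1.21) = -700,481 J = -700.5 kJ/mol.

-700.5 kJ/mol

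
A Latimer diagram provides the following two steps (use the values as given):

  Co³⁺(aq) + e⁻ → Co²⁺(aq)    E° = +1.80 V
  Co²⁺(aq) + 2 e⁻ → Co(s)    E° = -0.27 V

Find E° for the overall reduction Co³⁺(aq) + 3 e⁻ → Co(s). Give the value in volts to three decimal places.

Adding the free-energy changes (−nFE°) of the two steps gives −n₃FE°₃ = −n₁FE°₁ − n₂FE°₂.
E°₃ = (1×+1.80 + 2×-0.27) / 3 = (+1.260) / 3 = +0.420 V.

+0.420 V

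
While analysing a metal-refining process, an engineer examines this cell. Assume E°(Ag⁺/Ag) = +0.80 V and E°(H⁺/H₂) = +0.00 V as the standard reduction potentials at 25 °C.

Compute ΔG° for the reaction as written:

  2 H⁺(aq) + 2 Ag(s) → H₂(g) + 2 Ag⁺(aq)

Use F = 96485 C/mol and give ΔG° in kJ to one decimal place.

As written, H⁺/H₂ is reduced (cathode) and Ag⁺/Ag is oxidised (anode), so E°cell = (+0.00) − (+0.80) = -0.80 V.
Balancing electrons gives n = 2.
ΔG° = −nFE° = −(2)(96485)(-0.80) = 154,376 J = +154.4 kJ.

+154.4 kJ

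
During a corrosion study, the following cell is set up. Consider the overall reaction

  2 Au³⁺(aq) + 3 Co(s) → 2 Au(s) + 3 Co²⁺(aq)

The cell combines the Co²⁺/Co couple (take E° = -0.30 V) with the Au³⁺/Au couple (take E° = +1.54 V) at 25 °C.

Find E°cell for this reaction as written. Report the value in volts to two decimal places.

+1.84 V

The Au³⁺/Au couple has the higher reduction potential, so it is the cathode; Co²⁺/Co is oxidised at the anode.
E°cell = E°(cathode) − E°(anode) = (+1.54) − (-0.30) = +1.84 V.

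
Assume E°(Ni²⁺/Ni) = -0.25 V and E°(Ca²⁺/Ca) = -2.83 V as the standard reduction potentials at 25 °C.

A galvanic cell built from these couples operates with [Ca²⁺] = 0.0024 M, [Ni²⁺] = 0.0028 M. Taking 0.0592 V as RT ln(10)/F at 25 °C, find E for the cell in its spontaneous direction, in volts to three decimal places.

Ni²⁺/Ni is the cathode (higher E°), Ca²⁺/Ca the anode: E°cell = -0.25 − (-2.83) = +2.58 V, n = 2.
Overall: Ni²⁺(aq) + Ca(s) → Ni(s) + Ca²⁺(aq)
Q = [Ca²⁺] / ([Ni²⁺]); log Q = -0.067.
E = E° − (0.0592/n) log Q = +2.58 − (0.0592/2)(-0.067) = +2.582 V.

+2.582 V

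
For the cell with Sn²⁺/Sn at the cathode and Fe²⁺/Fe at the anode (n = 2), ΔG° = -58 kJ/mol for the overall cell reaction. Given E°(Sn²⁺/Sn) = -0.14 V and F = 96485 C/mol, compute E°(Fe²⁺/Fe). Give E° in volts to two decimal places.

E°cell = −ΔG°/(nF) = −(-58×10³)/((2)(96485)) = +0.301 V.
Since Sn²⁺/Sn is the cathode and Fe²⁺/Fe the anode, E°cell = E°(Sn²⁺/Sn) − E°(Fe²⁺/Fe).
So E°(Fe²⁺/Fe) = E°(Sn²⁺/Sn) − E°cell = (-0.14) − (+0.301) = -0.44 V.

-0.44 V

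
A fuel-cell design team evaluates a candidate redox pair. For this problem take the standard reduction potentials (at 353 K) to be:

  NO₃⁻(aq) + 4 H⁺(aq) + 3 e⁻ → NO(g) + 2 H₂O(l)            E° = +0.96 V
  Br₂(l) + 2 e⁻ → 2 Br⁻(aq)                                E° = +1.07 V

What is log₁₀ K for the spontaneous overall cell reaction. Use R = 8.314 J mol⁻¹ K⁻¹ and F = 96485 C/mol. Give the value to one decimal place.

9.4

Cathode: Br₂/Br⁻; anode: NO₃⁻/NO. E°cell = (+1.07) − (+0.96) = +0.11 V, with n = 6.
ΔG° = −nFE° = −RT ln K, so ln K = nFE°/(RT) = (6)(96485)(+0.11) / ((8.314)(353)) = 21.698.
log₁₀ K = 21.698 / ln 10 = 9.4.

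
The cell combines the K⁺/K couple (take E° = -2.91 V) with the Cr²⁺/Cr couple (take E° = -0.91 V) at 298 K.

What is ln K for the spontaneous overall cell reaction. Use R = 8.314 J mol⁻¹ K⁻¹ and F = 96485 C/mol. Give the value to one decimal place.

Cathode: Cr²⁺/Cr; anode: K⁺/K. E°cell = (-0.91) − (-2.91) = +2.00 V, with n = 2.
ΔG° = −nFE° = −RT ln K, so ln K = nFE°/(RT) = (2)(96485)(+2.00) / ((8.314)(298)) = 155.773.

155.8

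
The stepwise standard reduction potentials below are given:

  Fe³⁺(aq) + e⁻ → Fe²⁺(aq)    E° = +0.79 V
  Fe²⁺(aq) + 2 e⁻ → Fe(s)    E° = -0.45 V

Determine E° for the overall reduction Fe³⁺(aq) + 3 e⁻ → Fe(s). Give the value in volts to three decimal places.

Standard free energies of sequential steps add: ΔG°₃ = ΔG°₁ + ΔG°₂, so n₃E°₃ = n₁E°₁ + n₂E°₂.
E°₃ = (1×+0.79 + 2×-0.45) / 3 = (-0.110) / 3 = -0.037 V.
E° values themselves are not directly additive — weighting by electron count is essential.

-0.037 V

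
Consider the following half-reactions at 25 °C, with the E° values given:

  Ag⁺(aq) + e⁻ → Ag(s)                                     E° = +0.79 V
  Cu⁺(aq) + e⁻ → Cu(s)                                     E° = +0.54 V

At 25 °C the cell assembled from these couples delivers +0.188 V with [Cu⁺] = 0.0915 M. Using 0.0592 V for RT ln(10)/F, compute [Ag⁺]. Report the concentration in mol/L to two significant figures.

0.0082 M

Ag⁺/Ag is the cathode, Cu⁺/Cu the anode: E°cell = +0.25 V, n = 1.
Overall reaction: Ag⁺(aq) + Cu(s) → Ag(s) + Cu⁺(aq); Q = [Cu⁺]^1/[Ag⁺]^1.
From E = E° − (0.0592/n) log Q: log Q = (E° − E)·n/0.0592 = (+0.25 − (+0.188))·1/0.0592 = 1.0473.
So 1·log[Ag⁺] = 1·log(0.0915) − log Q = -1.0386 − (1.0473) = -2.0859; [Ag⁺] = 10^(-2.0859) ≈ 0.0082 M.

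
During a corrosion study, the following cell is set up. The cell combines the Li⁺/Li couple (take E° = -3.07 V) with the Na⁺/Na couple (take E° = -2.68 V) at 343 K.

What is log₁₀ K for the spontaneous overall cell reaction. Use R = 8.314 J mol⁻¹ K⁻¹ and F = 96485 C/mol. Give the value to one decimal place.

5.7

Cathode: Na⁺/Na; anode: Li⁺/Li. E°cell = (-2.68) − (-3.07) = +0.39 V, with n = 1.
ΔG° = −nFE° = −RT ln K, so ln K = nFE°/(RT) = (1)(96485)(+0.39) / ((8.314)(343)) = 13.195.
log₁₀ K = 13.195 / ln 10 = 5.7.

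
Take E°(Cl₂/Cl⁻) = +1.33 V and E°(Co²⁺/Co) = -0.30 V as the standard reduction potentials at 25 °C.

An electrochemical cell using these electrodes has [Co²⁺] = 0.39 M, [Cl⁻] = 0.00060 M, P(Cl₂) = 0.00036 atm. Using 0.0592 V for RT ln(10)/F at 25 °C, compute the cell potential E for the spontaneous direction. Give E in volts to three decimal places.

Cl₂/Cl⁻ is the cathode (higher E°), Co²⁺/Co the anode: E°cell = +1.33 − (-0.30) = +1.63 V, n = 2.
Overall: Cl₂(g) + Co(s) → 2 Cl⁻(aq) + Co²⁺(aq)
Q = [Cl⁻]^2·[Co²⁺] / (P(Cl₂)); log Q = -3.409.
E = E° − (0.0592/n) log Q = +1.63 − (0.0592/2)(-3.409) = +1.731 V.

+1.731 V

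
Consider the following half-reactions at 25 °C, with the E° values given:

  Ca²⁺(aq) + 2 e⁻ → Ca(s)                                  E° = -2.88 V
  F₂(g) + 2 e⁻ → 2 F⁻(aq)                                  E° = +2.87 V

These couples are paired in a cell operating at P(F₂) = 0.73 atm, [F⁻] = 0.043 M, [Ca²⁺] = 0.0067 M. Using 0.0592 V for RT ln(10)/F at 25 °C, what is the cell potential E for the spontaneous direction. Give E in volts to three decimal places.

+5.891 V

F₂/F⁻ is the cathode (higher E°), Ca²⁺/Ca the anode: E°cell = +2.87 − (-2.88) = +5.75 V, n = 2.
Overall: F₂(g) + Ca(s) → 2 F⁻(aq) + Ca²⁺(aq)
Q = [F⁻]^2·[Ca²⁺] / (P(F₂)); log Q = -4.770.
E = E° − (0.0592/n) log Q = +5.75 − (0.0592/2)(-4.770) = +5.891 V.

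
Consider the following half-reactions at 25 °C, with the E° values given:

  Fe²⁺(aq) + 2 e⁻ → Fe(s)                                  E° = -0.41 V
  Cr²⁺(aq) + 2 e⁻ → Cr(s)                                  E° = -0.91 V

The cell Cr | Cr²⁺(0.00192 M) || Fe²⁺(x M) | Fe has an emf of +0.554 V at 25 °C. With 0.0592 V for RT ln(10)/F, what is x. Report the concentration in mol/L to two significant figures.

Fe²⁺/Fe is the cathode, Cr²⁺/Cr the anode: E°cell = +0.50 V, n = 2.
Overall reaction: Fe²⁺(aq) + Cr(s) → Fe(s) + Cr²⁺(aq); Q = [Cr²⁺]^1/[Fe²⁺]^1.
From E = E° − (0.0592/n) log Q: log Q = (E° − E)·n/0.0592 = (+0.50 − (+0.554))·2/0.0592 = -1.8243.
So 1·log[Fe²⁺] = 1·log(0.00192) − log Q = -2.7167 − (-1.8243) = -0.8924; [Fe²⁺] = 10^(-0.8924) ≈ 0.13 M.

0.13 M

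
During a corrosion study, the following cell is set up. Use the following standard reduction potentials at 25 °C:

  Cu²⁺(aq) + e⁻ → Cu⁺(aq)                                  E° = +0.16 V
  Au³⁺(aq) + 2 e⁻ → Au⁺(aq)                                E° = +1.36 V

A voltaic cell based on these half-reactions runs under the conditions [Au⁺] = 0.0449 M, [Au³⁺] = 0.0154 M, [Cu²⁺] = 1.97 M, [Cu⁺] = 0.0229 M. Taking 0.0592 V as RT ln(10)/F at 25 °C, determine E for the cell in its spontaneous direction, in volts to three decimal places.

+1.072 V

Au³⁺/Au⁺ is the cathode (higher E°), Cu²⁺/Cu⁺ the anode: E°cell = +1.36 − (+0.16) = +1.20 V, n = 2.
Overall: Au³⁺(aq) + 2 Cu⁺(aq) → Au⁺(aq) + 2 Cu²⁺(aq)
Q = [Au⁺]·[Cu²⁺]^2 / ([Au³⁺]·[Cu⁺]^2); log Q = 4.334.
E = E° − (0.0592/n) log Q = +1.20 − (0.0592/2)(4.334) = +1.072 V.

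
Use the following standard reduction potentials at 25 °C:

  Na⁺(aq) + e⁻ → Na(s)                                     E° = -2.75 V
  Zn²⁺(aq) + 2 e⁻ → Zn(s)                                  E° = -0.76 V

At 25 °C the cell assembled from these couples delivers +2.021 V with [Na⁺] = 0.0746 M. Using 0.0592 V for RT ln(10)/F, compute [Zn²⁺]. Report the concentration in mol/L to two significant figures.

Zn²⁺/Zn is the cathode, Na⁺/Na the anode: E°cell = +1.99 V, n = 2.
Overall reaction: Zn²⁺(aq) + 2 Na(s) → Zn(s) + 2 Na⁺(aq); Q = [Na⁺]^2/[Zn²⁺]^1.
From E = E° − (0.0592/n) log Q: log Q = (E° − E)·n/0.0592 = (+1.99 − (+2.021))·2/0.0592 = -1.0473.
So 1·log[Zn²⁺] = 2·log(0.0746) − log Q = -2.2545 − (-1.0473) = -1.2072; [Zn²⁺] = 10^(-1.2072) ≈ 0.062 M.

0.062 M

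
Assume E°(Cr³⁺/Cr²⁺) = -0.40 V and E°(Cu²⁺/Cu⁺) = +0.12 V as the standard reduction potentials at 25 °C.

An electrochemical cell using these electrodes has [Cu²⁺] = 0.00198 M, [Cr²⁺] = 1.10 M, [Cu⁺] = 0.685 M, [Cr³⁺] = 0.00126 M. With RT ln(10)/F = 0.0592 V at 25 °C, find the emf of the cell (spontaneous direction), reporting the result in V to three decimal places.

+0.544 V

Cu²⁺/Cu⁺ is the cathode (higher E°), Cr³⁺/Cr²⁺ the anode: E°cell = +0.12 − (-0.40) = +0.52 V, n = 1.
Overall: Cu²⁺(aq) + Cr²⁺(aq) → Cu⁺(aq) + Cr³⁺(aq)
Q = [Cu⁺]·[Cr³⁺] / ([Cu²⁺]·[Cr²⁺]); log Q = -0.402.
E = E° − (0.0592/n) log Q = +0.52 − (0.0592/1)(-0.402) = +0.544 V.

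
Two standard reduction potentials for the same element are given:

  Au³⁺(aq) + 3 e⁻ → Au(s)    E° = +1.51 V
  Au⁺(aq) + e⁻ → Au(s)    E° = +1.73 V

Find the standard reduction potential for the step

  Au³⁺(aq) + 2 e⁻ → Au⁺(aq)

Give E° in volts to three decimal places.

+1.400 V

Sequential free energies add, so n₃E°₃ = n₁E°₁ + n₂E°₂.
With n₃ = 3, and the known step contributing 1×(+1.73) V, the unknown satisfies 2·E° = 3×(+1.51) − 1×(+1.73) = +2.800.
E° = +2.800 / 2 = +1.400 V.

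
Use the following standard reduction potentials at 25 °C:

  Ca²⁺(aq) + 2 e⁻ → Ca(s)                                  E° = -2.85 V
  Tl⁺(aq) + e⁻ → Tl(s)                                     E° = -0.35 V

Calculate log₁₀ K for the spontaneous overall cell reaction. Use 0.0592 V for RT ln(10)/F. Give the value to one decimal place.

Cathode: Tl⁺/Tl; anode: Ca²⁺/Ca. E°cell = +2.50 V, n = 2.
log K = nE°cell / 0.0592 = (2)(+2.50) / 0.0592 = 84.5.

84.5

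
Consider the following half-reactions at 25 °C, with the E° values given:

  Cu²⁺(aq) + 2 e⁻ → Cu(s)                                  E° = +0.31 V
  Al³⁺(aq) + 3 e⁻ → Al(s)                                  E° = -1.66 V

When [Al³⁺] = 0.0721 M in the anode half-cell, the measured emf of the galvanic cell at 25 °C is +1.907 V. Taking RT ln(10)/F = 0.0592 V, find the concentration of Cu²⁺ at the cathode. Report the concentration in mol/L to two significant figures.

Cu²⁺/Cu is the cathode, Al³⁺/Al the anode: E°cell = +1.97 V, n = 6.
Overall reaction: 3 Cu²⁺(aq) + 2 Al(s) → 3 Cu(s) + 2 Al³⁺(aq); Q = [Al³⁺]^2/[Cu²⁺]^3.
From E = E° − (0.0592/n) log Q: log Q = (E° − E)·n/0.0592 = (+1.97 − (+1.907))·6/0.0592 = 6.3851.
So 3·log[Cu²⁺] = 2·log(0.0721) − log Q = -2.2841 − (6.3851) = -8.6692; log[Cu²⁺] = -8.6692 / 3 = -2.8897; [Cu²⁺] = 10^(-2.8897) ≈ 0.0013 M.

0.0013 M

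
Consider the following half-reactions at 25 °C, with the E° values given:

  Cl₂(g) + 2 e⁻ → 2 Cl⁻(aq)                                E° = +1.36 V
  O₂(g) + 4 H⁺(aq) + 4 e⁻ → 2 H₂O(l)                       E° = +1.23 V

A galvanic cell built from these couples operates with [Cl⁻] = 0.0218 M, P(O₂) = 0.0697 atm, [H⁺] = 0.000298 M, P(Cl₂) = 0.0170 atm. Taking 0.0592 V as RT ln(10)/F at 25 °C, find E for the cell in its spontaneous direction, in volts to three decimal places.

Cl₂/Cl⁻ is the cathode (higher E°), O₂/H₂O the anode: E°cell = +1.36 − (+1.23) = +0.13 V, n = 4.
Overall: 2 Cl₂(g) + 2 H₂O(l) → 4 Cl⁻(aq) + O₂(g) + 4 H⁺(aq)
Q = [Cl⁻]^4·P(O₂)·[H⁺]^4 / (P(Cl₂)^2); log Q = -18.367.
E = E° − (0.0592/n) log Q = +0.13 − (0.0592/4)(-18.367) = +0.402 V.

+0.402 V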